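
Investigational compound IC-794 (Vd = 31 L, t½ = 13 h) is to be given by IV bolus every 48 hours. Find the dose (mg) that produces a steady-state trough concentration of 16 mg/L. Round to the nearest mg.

5916 mg

τ/t½ = 48/13 ≈ 3.6923, so f = (1/2)^(48/13) ≈ 0.077358.
Cmin,ss = (D/Vd)·f/(1−f), so D = Cmin,ss·Vd·(1−f)/f.
D = 16 × 31 × (1−f)/f ≈ 16 × 31 × 11.92691 ≈ 5915.75 mg.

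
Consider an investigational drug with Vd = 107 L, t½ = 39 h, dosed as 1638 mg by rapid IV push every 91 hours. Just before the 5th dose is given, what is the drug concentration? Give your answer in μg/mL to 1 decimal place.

3.8 μg/mL

f = (1/2)^(τ/t½) = (1/2)^(91/39) ≈ 0.1984.
C₀ = D/Vd = 1638/107 ≈ 15.308 μg/mL.
Before the 5th dose, 4 doses have been given. Superposition: Cmin = C₀·(f + f² + … + f^4).
≈ 15.308 × (0.1984 + 0.0394 + 0.0078 + 0.0015) ≈ 15.308 × 0.2471 ≈ 3.783 μg/mL.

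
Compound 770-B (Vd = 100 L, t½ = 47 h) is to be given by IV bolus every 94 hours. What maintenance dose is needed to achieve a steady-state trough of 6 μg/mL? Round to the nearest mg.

1800 mg

τ/t½ = 94/47 ≈ 2, so f = (1/2)^(94/47) ≈ 0.250000.
Cmin,ss = (D/Vd)·f/(1−f), so D = Cmin,ss·Vd·(1−f)/f.
D = 6 × 100 × (1−f)/f ≈ 6 × 100 × 3.00000 ≈ 1800.00 mg.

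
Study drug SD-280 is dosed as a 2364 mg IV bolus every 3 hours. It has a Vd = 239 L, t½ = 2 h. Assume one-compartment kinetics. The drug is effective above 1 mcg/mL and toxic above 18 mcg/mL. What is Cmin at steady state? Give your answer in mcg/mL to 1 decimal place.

5.4 mcg/mL

τ/t½ = 3/2 ≈ 1.5, so fraction remaining f = (1/2)^(3/2) ≈ 0.3536.
Single-dose peak C₀ = D/Vd = 2364/239 ≈ 9.891 mcg/mL.
Steady-state trough Cmin,ss = C₀·f/(1−f) ≈ 9.891 × 0.3536/0.6464 ≈ 5.411 mcg/mL.
Trough 5.4 mcg/mL vs MEC 1 mcg/mL: adequate.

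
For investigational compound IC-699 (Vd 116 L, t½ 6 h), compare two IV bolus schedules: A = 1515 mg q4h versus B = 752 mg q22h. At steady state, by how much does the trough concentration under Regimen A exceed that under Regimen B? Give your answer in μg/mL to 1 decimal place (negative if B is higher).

Regimen A: f = (1/2)^(4/6) ≈ 0.6300; Cmin,ss = (1515/116)·f/(1−f) ≈ 22.238 μg/mL.
Regimen B: f = (1/2)^(22/6) ≈ 0.0787; Cmin,ss = (752/116)·f/(1−f) ≈ 0.554 μg/mL.
Difference ≈ 22.238 − 0.554 ≈ 21.684 μg/mL.

21.7 μg/mL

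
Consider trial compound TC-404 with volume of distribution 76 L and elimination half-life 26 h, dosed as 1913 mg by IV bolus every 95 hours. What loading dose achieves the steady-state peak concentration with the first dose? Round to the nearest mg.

f = (1/2)^(95/26) ≈ 0.079448; accumulation ratio R = 1/(1−f) ≈ 1.08630.
Loading dose to hit Cmax,ss on first dose: D_load = D_maint·R ≈ 1913 × 1.08630 ≈ 2078.09 mg.

2078 mg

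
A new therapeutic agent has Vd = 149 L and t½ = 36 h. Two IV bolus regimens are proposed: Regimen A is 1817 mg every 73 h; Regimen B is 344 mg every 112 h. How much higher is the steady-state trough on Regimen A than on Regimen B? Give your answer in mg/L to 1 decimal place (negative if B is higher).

Regimen A: f = (1/2)^(73/36) ≈ 0.2452; Cmin,ss = (1817/149)·f/(1−f) ≈ 3.961 mg/L.
Regimen B: f = (1/2)^(112/36) ≈ 0.1157; Cmin,ss = (344/149)·f/(1−f) ≈ 0.302 mg/L.
Difference ≈ 3.961 − 0.302 ≈ 3.659 mg/L.

3.7 mg/L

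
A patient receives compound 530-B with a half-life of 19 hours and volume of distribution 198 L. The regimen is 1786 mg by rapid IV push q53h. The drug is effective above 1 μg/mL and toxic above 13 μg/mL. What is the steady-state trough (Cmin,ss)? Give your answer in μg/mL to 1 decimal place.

1.5 μg/mL

τ/t½ = 53/19 ≈ 2.7895, so fraction remaining f = (1/2)^(53/19) ≈ 0.1446.
Accumulation ratio R = 1/(1 − f) ≈ 1/0.8554 ≈ 1.1690.
Single-dose peak C₀ = D/Vd = 1786/198 ≈ 9.020 μg/mL.
Cmax,ss = C₀/(1 − f) ≈ 9.020/0.8554 ≈ 10.545 μg/mL.
One interval later, Cmin,ss = Cmax,ss·e^(−kτ) ≈ 10.545 × 0.1446 ≈ 1.525 μg/mL.
Trough 1.5 μg/mL vs MEC 1 μg/mL: adequate.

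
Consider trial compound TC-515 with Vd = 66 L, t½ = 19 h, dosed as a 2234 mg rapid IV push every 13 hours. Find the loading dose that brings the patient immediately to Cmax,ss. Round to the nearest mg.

f = (1/2)^(13/19) ≈ 0.622346; accumulation ratio R = 1/(1−f) ≈ 2.64793.
Loading dose to hit Cmax,ss on first dose: D_load = D_maint·R ≈ 2234 × 2.64793 ≈ 5915.48 mg.

5915 mg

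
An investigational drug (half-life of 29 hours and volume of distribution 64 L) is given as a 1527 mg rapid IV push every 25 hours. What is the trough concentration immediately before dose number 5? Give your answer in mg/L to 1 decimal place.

26.5 mg/L

f = (1/2)^(τ/t½) = (1/2)^(25/29) ≈ 0.5502.
C₀ = D/Vd = 1527/64 ≈ 23.859 mg/L.
Before the 5th dose, 4 doses have been given. Superposition: Cmin = C₀·(f + f² + … + f^4).
≈ 23.859 × (0.5502 + 0.3027 + 0.1666 + 0.0916) ≈ 23.859 × 1.1111 ≈ 26.510 mg/L.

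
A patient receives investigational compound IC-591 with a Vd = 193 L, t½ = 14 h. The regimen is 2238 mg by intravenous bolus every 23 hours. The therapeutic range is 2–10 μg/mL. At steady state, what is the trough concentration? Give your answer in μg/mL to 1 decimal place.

τ/t½ = 23/14 ≈ 1.6429, so fraction remaining f = (1/2)^(23/14) ≈ 0.3202.
At steady state, accumulation factor R = 1/(1 − e^(−kτ)) ≈ 1.4710.
Single-dose peak C₀ = D/Vd = 2238/193 ≈ 11.596 μg/mL.
Steady-state peak Cmax,ss = C₀·R ≈ 11.596 × 1.4710 ≈ 17.058 μg/mL.
Steady-state trough Cmin,ss = Cmax,ss·f ≈ 17.058 × 0.3202 ≈ 5.462 μg/mL.
Trough 5.5 μg/mL vs MEC 2 μg/mL: adequate.

5.5 μg/mL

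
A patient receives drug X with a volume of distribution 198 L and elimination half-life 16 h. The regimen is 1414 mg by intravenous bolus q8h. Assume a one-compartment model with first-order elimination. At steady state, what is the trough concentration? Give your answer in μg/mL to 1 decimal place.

Over one 8-h interval, 8/16 ≈ 0.5 half-lives elapse, leaving f ≈ 0.7071 of each dose.
Accumulation ratio R = 1/(1 − f) ≈ 1/0.2929 ≈ 3.4141.
Each bolus raises the concentration by D/Vd = 1414/198 ≈ 7.141 μg/mL.
Cmax,ss = C₀/(1 − f) ≈ 7.141/0.2929 ≈ 24.380 μg/mL.
Steady-state trough Cmin,ss = Cmax,ss·f ≈ 24.380 × 0.7071 ≈ 17.239 μg/mL.

17.2 μg/mL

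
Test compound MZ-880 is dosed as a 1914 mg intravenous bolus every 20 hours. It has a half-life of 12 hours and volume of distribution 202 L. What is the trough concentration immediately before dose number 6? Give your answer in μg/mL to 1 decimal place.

4.3 μg/mL

f = (1/2)^(τ/t½) = (1/2)^(20/12) ≈ 0.3150.
C₀ = D/Vd = 1914/202 ≈ 9.475 μg/mL.
Before the 6th dose, 5 doses have been given. Superposition: Cmin = C₀·(f + f² + … + f^5).
≈ 9.475 × (0.3150 + 0.0992 + 0.0313 + 0.0098 + 0.0031) ≈ 9.475 × 0.4584 ≈ 4.343 μg/mL.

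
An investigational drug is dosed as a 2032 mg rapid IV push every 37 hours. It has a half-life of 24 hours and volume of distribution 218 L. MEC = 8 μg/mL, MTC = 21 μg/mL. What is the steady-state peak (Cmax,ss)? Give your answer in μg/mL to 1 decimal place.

14.2 μg/mL

Over one 37-h interval, 37/24 ≈ 1.5417 half-lives elapse, leaving f ≈ 0.3435 of each dose.
At steady state, accumulation factor R = 1/(1 − e^(−kτ)) ≈ 1.5232.
Each bolus raises the concentration by D/Vd = 2032/218 ≈ 9.321 μg/mL.
Steady-state peak Cmax,ss = C₀·R ≈ 9.321 × 1.5232 ≈ 14.198 μg/mL.
Peak 14.2 μg/mL vs MTC 21 μg/mL: below toxic threshold.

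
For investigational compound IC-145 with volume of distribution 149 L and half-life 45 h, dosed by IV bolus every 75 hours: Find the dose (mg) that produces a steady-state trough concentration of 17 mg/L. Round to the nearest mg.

5509 mg

τ/t½ = 75/45 ≈ 1.6667, so f = (1/2)^(75/45) ≈ 0.314980.
Cmin,ss = (D/Vd)·f/(1−f), so D = Cmin,ss·Vd·(1−f)/f.
D = 17 × 149 × (1−f)/f ≈ 17 × 149 × 2.17480 ≈ 5508.77 mg.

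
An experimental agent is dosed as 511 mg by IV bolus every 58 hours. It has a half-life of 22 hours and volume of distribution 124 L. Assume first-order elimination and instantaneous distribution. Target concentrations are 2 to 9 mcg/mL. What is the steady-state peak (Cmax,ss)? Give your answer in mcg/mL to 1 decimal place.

k = ln2/t½ = ln2/22 ≈ 0.031507 h⁻¹; fraction remaining f = e^(−kτ) = e^(−0.031507×58) ≈ 0.1608.
Accumulation ratio R = 1/(1 − f) ≈ 1/0.8392 ≈ 1.1916.
Single-dose peak C₀ = D/Vd = 511/124 ≈ 4.121 mcg/mL.
Steady-state peak Cmax,ss = C₀·R ≈ 4.121 × 1.1916 ≈ 4.911 mcg/mL.
Peak 4.9 mcg/mL vs MTC 9 mcg/mL: below toxic threshold.

4.9 mcg/mL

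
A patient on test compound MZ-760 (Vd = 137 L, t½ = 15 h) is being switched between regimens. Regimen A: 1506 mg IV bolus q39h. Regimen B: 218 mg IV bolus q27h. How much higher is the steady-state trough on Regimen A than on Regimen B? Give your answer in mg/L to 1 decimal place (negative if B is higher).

1.5 mg/L

Regimen A: f = (1/2)^(39/15) ≈ 0.1649; Cmin,ss = (1506/137)·f/(1−f) ≈ 2.171 mg/L.
Regimen B: f = (1/2)^(27/15) ≈ 0.2872; Cmin,ss = (218/137)·f/(1−f) ≈ 0.641 mg/L.
Difference ≈ 2.171 − 0.641 ≈ 1.530 mg/L.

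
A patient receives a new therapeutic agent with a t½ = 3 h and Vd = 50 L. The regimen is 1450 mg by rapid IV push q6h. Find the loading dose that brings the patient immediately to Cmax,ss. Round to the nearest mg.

f = (1/2)^(6/3) ≈ 0.250000; accumulation ratio R = 1/(1−f) ≈ 1.33333.
Loading dose to hit Cmax,ss on first dose: D_load = D_maint·R ≈ 1450 × 1.33333 ≈ 1933.33 mg.

1933 mg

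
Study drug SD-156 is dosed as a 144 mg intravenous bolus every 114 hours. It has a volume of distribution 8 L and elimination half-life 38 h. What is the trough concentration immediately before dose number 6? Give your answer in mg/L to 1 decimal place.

f = (1/2)^(τ/t½) = (1/2)^(114/38) ≈ 0.1250.
C₀ = D/Vd = 144/8 ≈ 18.000 mg/L.
Before the 6th dose, 5 doses have been given. Superposition: Cmin = C₀·(f + f² + … + f^5).
≈ 18.000 × (0.1250 + 0.0156 + 0.0020 + 0.0002 + 0.0000) ≈ 18.000 × 0.1428 ≈ 2.570 mg/L.

2.6 mg/L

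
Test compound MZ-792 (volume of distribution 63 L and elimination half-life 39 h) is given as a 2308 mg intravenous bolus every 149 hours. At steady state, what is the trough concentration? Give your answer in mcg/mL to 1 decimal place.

Over one 149-h interval, 149/39 ≈ 3.8205 half-lives elapse, leaving f ≈ 0.0708 of each dose.
At steady state, accumulation factor R = 1/(1 − e^(−kτ)) ≈ 1.0762.
Single-dose peak C₀ = D/Vd = 2308/63 ≈ 36.635 mcg/mL.
Cmax,ss = C₀/(1 − f) ≈ 36.635/0.9292 ≈ 39.426 mcg/mL.
One interval later, Cmin,ss = Cmax,ss·e^(−kτ) ≈ 39.426 × 0.0708 ≈ 2.791 mcg/mL.

2.8 mcg/mL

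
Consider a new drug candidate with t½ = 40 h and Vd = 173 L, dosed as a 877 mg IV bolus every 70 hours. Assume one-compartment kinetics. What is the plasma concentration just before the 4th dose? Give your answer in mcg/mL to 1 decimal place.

2.1 mcg/mL

f = (1/2)^(τ/t½) = (1/2)^(70/40) ≈ 0.2973.
C₀ = D/Vd = 877/173 ≈ 5.069 mcg/mL.
Before the 4th dose, 3 doses have been given. Superposition: Cmin = C₀·(f + f² + … + f^3).
≈ 5.069 × (0.2973 + 0.0884 + 0.0263) ≈ 5.069 × 0.4120 ≈ 2.088 mcg/mL.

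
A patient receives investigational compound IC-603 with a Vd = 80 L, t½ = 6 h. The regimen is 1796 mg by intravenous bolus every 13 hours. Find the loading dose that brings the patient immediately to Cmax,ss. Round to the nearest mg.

2311 mg

f = (1/2)^(13/6) ≈ 0.222725; accumulation ratio R = 1/(1−f) ≈ 1.28655.
Loading dose to hit Cmax,ss on first dose: D_load = D_maint·R ≈ 1796 × 1.28655 ≈ 2310.64 mg.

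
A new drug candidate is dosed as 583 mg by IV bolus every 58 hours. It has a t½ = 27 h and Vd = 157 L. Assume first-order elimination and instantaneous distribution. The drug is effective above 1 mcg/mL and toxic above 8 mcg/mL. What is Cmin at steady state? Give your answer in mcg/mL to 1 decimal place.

τ/t½ = 58/27 ≈ 2.1481, so fraction remaining f = (1/2)^(58/27) ≈ 0.2256.
At steady state, accumulation factor R = 1/(1 − e^(−kτ)) ≈ 1.2913.
Each bolus raises the concentration by D/Vd = 583/157 ≈ 3.713 mcg/mL.
Cmax,ss = C₀/(1 − f) ≈ 3.713/0.7744 ≈ 4.795 mcg/mL.
Steady-state trough Cmin,ss = Cmax,ss·f ≈ 4.795 × 0.2256 ≈ 1.082 mcg/mL.
Trough 1.1 mcg/mL vs MEC 1 mcg/mL: adequate.

1.1 mcg/mL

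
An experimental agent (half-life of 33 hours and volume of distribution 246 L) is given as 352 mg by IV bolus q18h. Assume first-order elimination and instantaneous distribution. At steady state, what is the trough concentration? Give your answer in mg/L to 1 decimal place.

3.1 mg/L

Over one 18-h interval, 18/33 ≈ 0.54545 half-lives elapse, leaving f ≈ 0.6852 of each dose.
At steady state, accumulation factor R = 1/(1 − e^(−kτ)) ≈ 3.1766.
Single-dose peak C₀ = D/Vd = 352/246 ≈ 1.431 mg/L.
Cmax,ss = C₀/(1 − f) ≈ 1.431/0.3148 ≈ 4.546 mg/L.
One interval later, Cmin,ss = Cmax,ss·e^(−kτ) ≈ 4.546 × 0.6852 ≈ 3.115 mg/L.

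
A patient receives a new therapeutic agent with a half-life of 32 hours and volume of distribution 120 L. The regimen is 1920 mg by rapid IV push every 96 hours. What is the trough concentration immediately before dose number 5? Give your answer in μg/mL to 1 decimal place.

2.3 μg/mL

f = (1/2)^(τ/t½) = (1/2)^(96/32) ≈ 0.1250.
C₀ = D/Vd = 1920/120 ≈ 16.000 μg/mL.
Before the 5th dose, 4 doses have been given. Superposition: Cmin = C₀·(f + f² + … + f^4).
≈ 16.000 × (0.1250 + 0.0156 + 0.0020 + 0.0002) ≈ 16.000 × 0.1428 ≈ 2.285 μg/mL.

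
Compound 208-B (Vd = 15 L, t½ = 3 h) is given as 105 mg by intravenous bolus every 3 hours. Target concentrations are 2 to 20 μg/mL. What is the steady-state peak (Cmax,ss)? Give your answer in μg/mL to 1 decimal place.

14.0 μg/mL

The dosing interval is 1 half-life, so f = 2^(−1) = 0.5.
At steady state, R = 1/(1 − 0.5) = 2/1.
Single-dose peak C₀ = D/Vd = 105/15 = 7 μg/mL.
Steady-state peak Cmax,ss = C₀·R = 7 × 2/1 ≈ 14.000 μg/mL.
Peak 14.0 μg/mL vs MTC 20 μg/mL: below toxic threshold.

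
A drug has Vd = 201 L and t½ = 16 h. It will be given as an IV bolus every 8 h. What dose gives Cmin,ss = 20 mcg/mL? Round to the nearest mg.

τ/t½ = 8/16 ≈ 0.5, so f = (1/2)^(8/16) ≈ 0.707107.
Cmin,ss = (D/Vd)·f/(1−f), so D = Cmin,ss·Vd·(1−f)/f.
D = 20 × 201 × (1−f)/f ≈ 20 × 201 × 0.41421 ≈ 1665.12 mg.

1665 mg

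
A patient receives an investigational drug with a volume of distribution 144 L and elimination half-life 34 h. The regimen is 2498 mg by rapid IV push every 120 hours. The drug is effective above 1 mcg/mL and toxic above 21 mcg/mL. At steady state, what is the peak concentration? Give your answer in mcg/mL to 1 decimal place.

k = ln2/t½ = ln2/34 ≈ 0.020387 h⁻¹; fraction remaining f = e^(−kτ) = e^(−0.020387×120) ≈ 0.0866.
Accumulation ratio R = 1/(1 − f) ≈ 1/0.9134 ≈ 1.0948.
Single-dose peak C₀ = D/Vd = 2498/144 ≈ 17.347 mcg/mL.
Cmax,ss = C₀/(1 − f) ≈ 17.347/0.9134 ≈ 18.992 mcg/mL.
Peak 19.0 mcg/mL vs MTC 21 mcg/mL: below toxic threshold.

19.0 mcg/mL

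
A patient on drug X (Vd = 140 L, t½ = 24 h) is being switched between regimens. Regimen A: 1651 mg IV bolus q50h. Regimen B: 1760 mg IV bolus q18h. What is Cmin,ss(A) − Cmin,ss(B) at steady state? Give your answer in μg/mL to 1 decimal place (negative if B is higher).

-14.8 μg/mL

Regimen A: f = (1/2)^(50/24) ≈ 0.2360; Cmin,ss = (1651/140)·f/(1−f) ≈ 3.643 μg/mL.
Regimen B: f = (1/2)^(18/24) ≈ 0.5946; Cmin,ss = (1760/140)·f/(1−f) ≈ 18.439 μg/mL.
Difference ≈ 3.643 − 18.439 ≈ -14.796 μg/mL.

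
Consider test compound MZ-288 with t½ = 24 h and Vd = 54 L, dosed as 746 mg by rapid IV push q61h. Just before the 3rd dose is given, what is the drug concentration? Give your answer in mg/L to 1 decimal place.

f = (1/2)^(τ/t½) = (1/2)^(61/24) ≈ 0.1717.
C₀ = D/Vd = 746/54 ≈ 13.815 mg/L.
Before the 3rd dose, 2 doses have been given. Superposition: Cmin = C₀·(f + f²).
≈ 13.815 × (0.1717 + 0.0295) ≈ 13.815 × 0.2012 ≈ 2.780 mg/L.

2.8 mg/L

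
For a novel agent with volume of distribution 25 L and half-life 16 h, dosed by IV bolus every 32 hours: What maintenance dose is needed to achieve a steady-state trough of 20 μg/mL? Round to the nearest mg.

1500 mg

τ/t½ = 32/16 ≈ 2, so f = (1/2)^(32/16) ≈ 0.250000.
Cmin,ss = (D/Vd)·f/(1−f), so D = Cmin,ss·Vd·(1−f)/f.
D = 20 × 25 × (1−f)/f ≈ 20 × 25 × 3.00000 ≈ 1500.00 mg.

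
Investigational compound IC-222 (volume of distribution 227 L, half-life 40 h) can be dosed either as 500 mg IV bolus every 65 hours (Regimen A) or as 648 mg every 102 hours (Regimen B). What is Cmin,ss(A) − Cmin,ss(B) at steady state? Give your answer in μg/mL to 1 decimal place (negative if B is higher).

0.5 μg/mL

Regimen A: f = (1/2)^(65/40) ≈ 0.3242; Cmin,ss = (500/227)·f/(1−f) ≈ 1.057 μg/mL.
Regimen B: f = (1/2)^(102/40) ≈ 0.1708; Cmin,ss = (648/227)·f/(1−f) ≈ 0.588 μg/mL.
Difference ≈ 1.057 − 0.588 ≈ 0.469 μg/mL.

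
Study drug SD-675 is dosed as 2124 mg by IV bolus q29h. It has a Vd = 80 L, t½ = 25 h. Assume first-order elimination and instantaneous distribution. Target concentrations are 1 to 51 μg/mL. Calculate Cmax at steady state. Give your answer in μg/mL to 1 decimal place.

48.1 μg/mL

Over one 29-h interval, 29/25 ≈ 1.16 half-lives elapse, leaving f ≈ 0.4475 of each dose.
At steady state, accumulation factor R = 1/(1 − e^(−kτ)) ≈ 1.8100.
Each bolus raises the concentration by D/Vd = 2124/80 ≈ 26.550 μg/mL.
Cmax,ss = C₀/(1 − f) ≈ 26.550/0.5525 ≈ 48.054 μg/mL.
Peak 48.1 μg/mL vs MTC 51 μg/mL: below toxic threshold.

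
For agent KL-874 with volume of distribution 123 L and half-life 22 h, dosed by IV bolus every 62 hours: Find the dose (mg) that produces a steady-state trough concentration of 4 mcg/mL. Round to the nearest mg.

τ/t½ = 62/22 ≈ 2.8182, so f = (1/2)^(62/22) ≈ 0.141789.
Cmin,ss = (D/Vd)·f/(1−f), so D = Cmin,ss·Vd·(1−f)/f.
D = 4 × 123 × (1−f)/f ≈ 4 × 123 × 6.05273 ≈ 2977.94 mg.

2978 mg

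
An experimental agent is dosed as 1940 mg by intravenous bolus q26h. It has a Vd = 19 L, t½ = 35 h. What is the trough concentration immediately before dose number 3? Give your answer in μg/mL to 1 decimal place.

97.5 μg/mL

f = (1/2)^(τ/t½) = (1/2)^(26/35) ≈ 0.5976.
C₀ = D/Vd = 1940/19 ≈ 102.105 μg/mL.
Before the 3rd dose, 2 doses have been given. Superposition: Cmin = C₀·(f + f²).
≈ 102.105 × (0.5976 + 0.3571) ≈ 102.105 × 0.9547 ≈ 97.480 μg/mL.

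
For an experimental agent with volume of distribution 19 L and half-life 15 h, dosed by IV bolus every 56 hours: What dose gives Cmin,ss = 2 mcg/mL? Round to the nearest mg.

467 mg

τ/t½ = 56/15 ≈ 3.7333, so f = (1/2)^(56/15) ≈ 0.075189.
Cmin,ss = (D/Vd)·f/(1−f), so D = Cmin,ss·Vd·(1−f)/f.
D = 2 × 19 × (1−f)/f ≈ 2 × 19 × 12.29982 ≈ 467.39 mg.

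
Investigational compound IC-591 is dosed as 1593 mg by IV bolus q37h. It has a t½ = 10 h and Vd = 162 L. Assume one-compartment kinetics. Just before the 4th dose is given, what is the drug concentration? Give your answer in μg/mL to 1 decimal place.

0.8 μg/mL

f = (1/2)^(τ/t½) = (1/2)^(37/10) ≈ 0.0769.
C₀ = D/Vd = 1593/162 ≈ 9.833 μg/mL.
Before the 4th dose, 3 doses have been given. Superposition: Cmin = C₀·(f + f² + … + f^3).
≈ 9.833 × (0.0769 + 0.0059 + 0.0005) ≈ 9.833 × 0.0833 ≈ 0.819 μg/mL.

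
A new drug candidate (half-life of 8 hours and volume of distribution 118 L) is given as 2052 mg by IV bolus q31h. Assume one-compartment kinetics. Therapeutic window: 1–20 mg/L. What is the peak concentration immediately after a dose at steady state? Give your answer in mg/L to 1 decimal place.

Over one 31-h interval, 31/8 ≈ 3.875 half-lives elapse, leaving f ≈ 0.0682 of each dose.
Accumulation ratio R = 1/(1 − f) ≈ 1/0.9318 ≈ 1.0732.
Each bolus raises the concentration by D/Vd = 2052/118 ≈ 17.390 mg/L.
Steady-state peak Cmax,ss = C₀·R ≈ 17.390 × 1.0732 ≈ 18.663 mg/L.
Peak 18.7 mg/L vs MTC 20 mg/L: below toxic threshold.

18.7 mg/L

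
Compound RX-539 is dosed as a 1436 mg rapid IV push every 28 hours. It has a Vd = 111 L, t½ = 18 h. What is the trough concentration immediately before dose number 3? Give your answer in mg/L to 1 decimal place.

5.9 mg/L

f = (1/2)^(τ/t½) = (1/2)^(28/18) ≈ 0.3402.
C₀ = D/Vd = 1436/111 ≈ 12.937 mg/L.
Before the 3rd dose, 2 doses have been given. Superposition: Cmin = C₀·(f + f²).
≈ 12.937 × (0.3402 + 0.1157) ≈ 12.937 × 0.4559 ≈ 5.898 mg/L.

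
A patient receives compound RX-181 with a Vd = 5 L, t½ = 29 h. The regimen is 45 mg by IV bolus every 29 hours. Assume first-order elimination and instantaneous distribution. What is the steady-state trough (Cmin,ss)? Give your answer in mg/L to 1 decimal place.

τ = 29 h = 1 half-life, so f = (1/2)^1 = 0.5.
At steady state, R = 1/(1 − 0.5) = 2/1.
Single-dose peak C₀ = D/Vd = 45/5 = 9 mg/L.
Steady-state peak Cmax,ss = C₀·R = 9 × 2/1 ≈ 18.000 mg/L.
Steady-state trough Cmin,ss = Cmax,ss·f ≈ 18.000 × 0.5 ≈ 9.000 mg/L.

9.0 mg/L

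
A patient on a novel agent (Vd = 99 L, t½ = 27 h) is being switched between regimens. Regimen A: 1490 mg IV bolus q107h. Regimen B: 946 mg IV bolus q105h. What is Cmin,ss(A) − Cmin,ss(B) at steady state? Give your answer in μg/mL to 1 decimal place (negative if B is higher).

Regimen A: f = (1/2)^(107/27) ≈ 0.0641; Cmin,ss = (1490/99)·f/(1−f) ≈ 1.031 μg/mL.
Regimen B: f = (1/2)^(105/27) ≈ 0.0675; Cmin,ss = (946/99)·f/(1−f) ≈ 0.692 μg/mL.
Difference ≈ 1.031 − 0.692 ≈ 0.339 μg/mL.

0.3 μg/mL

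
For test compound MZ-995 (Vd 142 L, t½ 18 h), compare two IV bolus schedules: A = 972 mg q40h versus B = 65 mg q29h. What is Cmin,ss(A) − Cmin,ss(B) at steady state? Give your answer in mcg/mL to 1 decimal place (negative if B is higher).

1.6 mcg/mL

Regimen A: f = (1/2)^(40/18) ≈ 0.2143; Cmin,ss = (972/142)·f/(1−f) ≈ 1.867 mcg/mL.
Regimen B: f = (1/2)^(29/18) ≈ 0.3273; Cmin,ss = (65/142)·f/(1−f) ≈ 0.223 mcg/mL.
Difference ≈ 1.867 − 0.223 ≈ 1.644 mcg/mL.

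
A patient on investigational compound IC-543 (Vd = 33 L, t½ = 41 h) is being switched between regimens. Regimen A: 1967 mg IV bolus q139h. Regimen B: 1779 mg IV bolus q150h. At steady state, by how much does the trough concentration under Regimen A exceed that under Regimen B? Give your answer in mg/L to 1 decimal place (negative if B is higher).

1.6 mg/L

Regimen A: f = (1/2)^(139/41) ≈ 0.0954; Cmin,ss = (1967/33)·f/(1−f) ≈ 6.286 mg/L.
Regimen B: f = (1/2)^(150/41) ≈ 0.0792; Cmin,ss = (1779/33)·f/(1−f) ≈ 4.637 mg/L.
Difference ≈ 6.286 − 4.637 ≈ 1.649 mg/L.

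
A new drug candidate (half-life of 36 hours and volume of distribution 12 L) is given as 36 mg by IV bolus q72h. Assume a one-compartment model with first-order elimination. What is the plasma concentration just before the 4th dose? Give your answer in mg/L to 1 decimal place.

f = (1/2)^(τ/t½) = (1/2)^(72/36) ≈ 0.2500.
C₀ = D/Vd = 36/12 ≈ 3.000 mg/L.
Before the 4th dose, 3 doses have been given. Superposition: Cmin = C₀·(f + f² + … + f^3).
≈ 3.000 × (0.2500 + 0.0625 + 0.0156) ≈ 3.000 × 0.3281 ≈ 0.984 mg/L.

1.0 mg/L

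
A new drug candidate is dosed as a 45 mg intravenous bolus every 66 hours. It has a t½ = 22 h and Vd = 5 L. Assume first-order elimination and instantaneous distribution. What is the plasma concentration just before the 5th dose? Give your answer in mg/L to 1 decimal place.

f = (1/2)^(τ/t½) = (1/2)^(66/22) ≈ 0.1250.
C₀ = D/Vd = 45/5 ≈ 9.000 mg/L.
Before the 5th dose, 4 doses have been given. Superposition: Cmin = C₀·(f + f² + … + f^4).
≈ 9.000 × (0.1250 + 0.0156 + 0.0020 + 0.0002) ≈ 9.000 × 0.1428 ≈ 1.285 mg/L.

1.3 mg/L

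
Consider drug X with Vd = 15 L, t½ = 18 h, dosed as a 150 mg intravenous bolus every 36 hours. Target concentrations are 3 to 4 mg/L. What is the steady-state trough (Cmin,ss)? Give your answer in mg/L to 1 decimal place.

τ = 36 h = 2 half-lives, so f = (1/2)^2 = 0.25.
Accumulation ratio R = 1/(1 − f) = 1/0.75 = 4/3.
Single-dose peak C₀ = D/Vd = 150/15 = 10 mg/L.
Steady-state peak Cmax,ss = C₀·R = 10 × 4/3 ≈ 13.333 mg/L.
Steady-state trough Cmin,ss = Cmax,ss·f ≈ 13.333 × 0.25 ≈ 3.333 mg/L.
Trough 3.3 mg/L vs MEC 3 mg/L: adequate.

3.3 mg/L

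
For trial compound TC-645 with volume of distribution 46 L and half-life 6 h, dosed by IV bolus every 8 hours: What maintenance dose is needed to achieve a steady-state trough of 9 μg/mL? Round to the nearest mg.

τ/t½ = 8/6 ≈ 1.3333, so f = (1/2)^(8/6) ≈ 0.396850.
Cmin,ss = (D/Vd)·f/(1−f), so D = Cmin,ss·Vd·(1−f)/f.
D = 9 × 46 × (1−f)/f ≈ 9 × 46 × 1.51984 ≈ 629.21 mg.

629 mg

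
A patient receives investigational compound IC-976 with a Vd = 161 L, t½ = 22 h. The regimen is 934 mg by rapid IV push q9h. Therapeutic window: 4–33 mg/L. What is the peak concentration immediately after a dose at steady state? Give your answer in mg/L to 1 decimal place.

23.5 mg/L

Over one 9-h interval, 9/22 ≈ 0.40909 half-lives elapse, leaving f ≈ 0.7531 of each dose.
Accumulation ratio R = 1/(1 − f) ≈ 1/0.2469 ≈ 4.0502.
Each bolus raises the concentration by D/Vd = 934/161 ≈ 5.801 mg/L.
Cmax,ss = C₀/(1 − f) ≈ 5.801/0.2469 ≈ 23.495 mg/L.
Peak 23.5 mg/L vs MTC 33 mg/L: below toxic threshold.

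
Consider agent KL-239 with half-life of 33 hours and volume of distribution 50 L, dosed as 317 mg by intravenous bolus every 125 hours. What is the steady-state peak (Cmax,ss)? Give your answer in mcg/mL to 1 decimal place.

τ/t½ = 125/33 ≈ 3.7879, so fraction remaining f = (1/2)^(125/33) ≈ 0.0724.
Accumulation ratio R = 1/(1 − f) ≈ 1/0.9276 ≈ 1.0781.
Single-dose peak C₀ = D/Vd = 317/50 ≈ 6.340 mcg/mL.
Steady-state peak Cmax,ss = C₀·R ≈ 6.340 × 1.0781 ≈ 6.835 mcg/mL.

6.8 mcg/mL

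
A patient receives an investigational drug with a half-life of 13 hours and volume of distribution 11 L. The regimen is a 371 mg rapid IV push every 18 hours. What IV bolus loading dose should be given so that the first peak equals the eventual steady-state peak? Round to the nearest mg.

601 mg

f = (1/2)^(18/13) ≈ 0.382992; accumulation ratio R = 1/(1−f) ≈ 1.62072.
Loading dose to hit Cmax,ss on first dose: D_load = D_maint·R ≈ 371 × 1.62072 ≈ 601.29 mg.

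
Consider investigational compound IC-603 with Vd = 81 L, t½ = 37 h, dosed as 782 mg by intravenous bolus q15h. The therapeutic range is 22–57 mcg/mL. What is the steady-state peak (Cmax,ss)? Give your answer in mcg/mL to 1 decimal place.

39.4 mcg/mL

Over one 15-h interval, 15/37 ≈ 0.40541 half-lives elapse, leaving f ≈ 0.7550 of each dose.
At steady state, accumulation factor R = 1/(1 − e^(−kτ)) ≈ 4.0816.
Each bolus raises the concentration by D/Vd = 782/81 ≈ 9.654 mcg/mL.
Cmax,ss = C₀/(1 − f) ≈ 9.654/0.2450 ≈ 39.404 mcg/mL.
Peak 39.4 mcg/mL vs MTC 57 mcg/mL: below toxic threshold.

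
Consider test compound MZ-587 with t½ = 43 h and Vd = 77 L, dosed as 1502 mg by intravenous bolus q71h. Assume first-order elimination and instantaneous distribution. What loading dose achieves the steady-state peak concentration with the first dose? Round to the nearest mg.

2204 mg

f = (1/2)^(71/43) ≈ 0.318383; accumulation ratio R = 1/(1−f) ≈ 1.46710.
Loading dose to hit Cmax,ss on first dose: D_load = D_maint·R ≈ 1502 × 1.46710 ≈ 2203.58 mg.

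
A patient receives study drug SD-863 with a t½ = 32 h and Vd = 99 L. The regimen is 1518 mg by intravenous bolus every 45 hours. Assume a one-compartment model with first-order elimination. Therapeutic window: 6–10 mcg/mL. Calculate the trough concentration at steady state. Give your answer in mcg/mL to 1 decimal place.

k = ln2/t½ = ln2/32 ≈ 0.021661 h⁻¹; fraction remaining f = e^(−kτ) = e^(−0.021661×45) ≈ 0.3773.
At steady state, accumulation factor R = 1/(1 − e^(−kτ)) ≈ 1.6059.
Each bolus raises the concentration by D/Vd = 1518/99 ≈ 15.333 mcg/mL.
Steady-state peak Cmax,ss = C₀·R ≈ 15.333 × 1.6059 ≈ 24.623 mcg/mL.
Steady-state trough Cmin,ss = Cmax,ss·f ≈ 24.623 × 0.3773 ≈ 9.290 mcg/mL.
Trough 9.3 mcg/mL vs MEC 6 mcg/mL: adequate.

9.3 mcg/mL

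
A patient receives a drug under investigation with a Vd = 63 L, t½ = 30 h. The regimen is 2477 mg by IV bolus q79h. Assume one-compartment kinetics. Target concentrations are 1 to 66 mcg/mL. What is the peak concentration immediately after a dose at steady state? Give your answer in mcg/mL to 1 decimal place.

Over one 79-h interval, 79/30 ≈ 2.6333 half-lives elapse, leaving f ≈ 0.1612 of each dose.
At steady state, accumulation factor R = 1/(1 − e^(−kτ)) ≈ 1.1922.
Each bolus raises the concentration by D/Vd = 2477/63 ≈ 39.317 mcg/mL.
Steady-state peak Cmax,ss = C₀·R ≈ 39.317 × 1.1922 ≈ 46.874 mcg/mL.
Peak 46.9 mcg/mL vs MTC 66 mcg/mL: below toxic threshold.

46.9 mcg/mL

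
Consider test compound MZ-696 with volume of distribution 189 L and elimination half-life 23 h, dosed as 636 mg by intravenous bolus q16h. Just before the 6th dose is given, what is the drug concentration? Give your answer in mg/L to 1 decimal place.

f = (1/2)^(τ/t½) = (1/2)^(16/23) ≈ 0.6174.
C₀ = D/Vd = 636/189 ≈ 3.365 mg/L.
Before the 6th dose, 5 doses have been given. Superposition: Cmin = C₀·(f + f² + … + f^5).
≈ 3.365 × (0.6174 + 0.3812 + 0.2353 + 0.1453 + 0.0897) ≈ 3.365 × 1.4689 ≈ 4.943 mg/L.

4.9 mg/L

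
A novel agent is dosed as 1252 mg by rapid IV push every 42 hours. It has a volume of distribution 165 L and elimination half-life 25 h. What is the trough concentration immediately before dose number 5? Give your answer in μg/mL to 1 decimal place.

f = (1/2)^(τ/t½) = (1/2)^(42/25) ≈ 0.3121.
C₀ = D/Vd = 1252/165 ≈ 7.588 μg/mL.
Before the 5th dose, 4 doses have been given. Superposition: Cmin = C₀·(f + f² + … + f^4).
≈ 7.588 × (0.3121 + 0.0974 + 0.0304 + 0.0095) ≈ 7.588 × 0.4494 ≈ 3.410 μg/mL.

3.4 μg/mL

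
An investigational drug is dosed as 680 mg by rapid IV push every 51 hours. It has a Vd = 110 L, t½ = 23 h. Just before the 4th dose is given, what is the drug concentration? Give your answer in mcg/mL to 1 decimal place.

1.7 mcg/mL

f = (1/2)^(τ/t½) = (1/2)^(51/23) ≈ 0.2150.
C₀ = D/Vd = 680/110 ≈ 6.182 mcg/mL.
Before the 4th dose, 3 doses have been given. Superposition: Cmin = C₀·(f + f² + … + f^3).
≈ 6.182 × (0.2150 + 0.0462 + 0.0099) ≈ 6.182 × 0.2711 ≈ 1.676 mcg/mL.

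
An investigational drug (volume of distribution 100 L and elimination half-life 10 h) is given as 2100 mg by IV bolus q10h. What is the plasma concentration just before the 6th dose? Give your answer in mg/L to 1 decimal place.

20.3 mg/L

f = (1/2)^(τ/t½) = (1/2)^(10/10) ≈ 0.5000.
C₀ = D/Vd = 2100/100 ≈ 21.000 mg/L.
Before the 6th dose, 5 doses have been given. Superposition: Cmin = C₀·(f + f² + … + f^5).
≈ 21.000 × (0.5000 + 0.2500 + 0.1250 + 0.0625 + 0.0313) ≈ 21.000 × 0.9688 ≈ 20.345 mg/L.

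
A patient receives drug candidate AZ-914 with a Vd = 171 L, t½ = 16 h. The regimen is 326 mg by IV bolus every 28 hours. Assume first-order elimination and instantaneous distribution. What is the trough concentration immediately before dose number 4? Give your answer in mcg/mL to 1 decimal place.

0.8 mcg/mL

f = (1/2)^(τ/t½) = (1/2)^(28/16) ≈ 0.2973.
C₀ = D/Vd = 326/171 ≈ 1.906 mcg/mL.
Before the 4th dose, 3 doses have been given. Superposition: Cmin = C₀·(f + f² + … + f^3).
≈ 1.906 × (0.2973 + 0.0884 + 0.0263) ≈ 1.906 × 0.4120 ≈ 0.785 mcg/mL.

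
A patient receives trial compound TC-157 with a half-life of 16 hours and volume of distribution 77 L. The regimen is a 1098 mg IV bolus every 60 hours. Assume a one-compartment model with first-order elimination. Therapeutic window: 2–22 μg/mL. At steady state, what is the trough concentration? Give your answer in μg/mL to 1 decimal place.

Over one 60-h interval, 60/16 ≈ 3.75 half-lives elapse, leaving f ≈ 0.0743 of each dose.
Each bolus raises the concentration by D/Vd = 1098/77 ≈ 14.260 μg/mL.
Steady-state trough Cmin,ss = C₀·f/(1−f) ≈ 14.260 × 0.0743/0.9257 ≈ 1.145 μg/mL.
Trough 1.1 μg/mL vs MEC 2 μg/mL: subtherapeutic.

1.1 μg/mL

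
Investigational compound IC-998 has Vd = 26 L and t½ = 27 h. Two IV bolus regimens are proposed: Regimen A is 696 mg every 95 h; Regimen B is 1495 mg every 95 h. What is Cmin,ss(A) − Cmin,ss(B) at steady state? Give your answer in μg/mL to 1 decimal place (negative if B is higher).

-2.9 μg/mL

Regimen A: f = (1/2)^(95/27) ≈ 0.0873; Cmin,ss = (696/26)·f/(1−f) ≈ 2.560 μg/mL.
Regimen B: f = (1/2)^(95/27) ≈ 0.0873; Cmin,ss = (1495/26)·f/(1−f) ≈ 5.500 μg/mL.
Difference ≈ 2.560 − 5.500 ≈ -2.940 μg/mL.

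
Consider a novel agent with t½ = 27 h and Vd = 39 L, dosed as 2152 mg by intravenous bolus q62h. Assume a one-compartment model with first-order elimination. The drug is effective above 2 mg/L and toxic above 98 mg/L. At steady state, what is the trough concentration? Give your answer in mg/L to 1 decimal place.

14.1 mg/L

k = ln2/t½ = ln2/27 ≈ 0.025672 h⁻¹; fraction remaining f = e^(−kτ) = e^(−0.025672×62) ≈ 0.2036.
At steady state, accumulation factor R = 1/(1 − e^(−kτ)) ≈ 1.2557.
Single-dose peak C₀ = D/Vd = 2152/39 ≈ 55.179 mg/L.
Cmax,ss = C₀/(1 − f) ≈ 55.179/0.7964 ≈ 69.286 mg/L.
One interval later, Cmin,ss = Cmax,ss·e^(−kτ) ≈ 69.286 × 0.2036 ≈ 14.107 mg/L.
Trough 14.1 mg/L vs MEC 2 mg/L: adequate.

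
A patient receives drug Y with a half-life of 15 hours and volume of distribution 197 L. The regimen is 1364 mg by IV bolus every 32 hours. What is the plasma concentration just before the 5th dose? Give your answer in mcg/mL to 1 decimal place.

f = (1/2)^(τ/t½) = (1/2)^(32/15) ≈ 0.2279.
C₀ = D/Vd = 1364/197 ≈ 6.924 mcg/mL.
Before the 5th dose, 4 doses have been given. Superposition: Cmin = C₀·(f + f² + … + f^4).
≈ 6.924 × (0.2279 + 0.0519 + 0.0118 + 0.0027) ≈ 6.924 × 0.2943 ≈ 2.038 mcg/mL.

2.0 mcg/mL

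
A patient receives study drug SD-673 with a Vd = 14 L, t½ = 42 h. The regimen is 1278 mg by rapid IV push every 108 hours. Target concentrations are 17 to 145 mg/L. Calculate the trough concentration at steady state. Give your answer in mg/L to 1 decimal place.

18.5 mg/L

k = ln2/t½ = ln2/42 ≈ 0.016504 h⁻¹; fraction remaining f = e^(−kτ) = e^(−0.016504×108) ≈ 0.1682.
Accumulation ratio R = 1/(1 − f) ≈ 1/0.8318 ≈ 1.2022.
Each bolus raises the concentration by D/Vd = 1278/14 ≈ 91.286 mg/L.
Cmax,ss = C₀/(1 − f) ≈ 91.286/0.8318 ≈ 109.745 mg/L.
One interval later, Cmin,ss = Cmax,ss·e^(−kτ) ≈ 109.745 × 0.1682 ≈ 18.459 mg/L.
Trough 18.5 mg/L vs MEC 17 mg/L: adequate.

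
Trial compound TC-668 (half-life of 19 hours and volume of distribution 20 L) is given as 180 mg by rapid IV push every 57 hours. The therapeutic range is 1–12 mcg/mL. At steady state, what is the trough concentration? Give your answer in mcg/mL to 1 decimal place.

1.3 mcg/mL

The dosing interval is 3 half-lives, so f = 2^(−3) = 0.125.
At steady state, R = 1/(1 − 0.125) = 8/7.
Single-dose peak C₀ = D/Vd = 180/20 = 9 mcg/mL.
Steady-state peak Cmax,ss = C₀·R = 9 × 8/7 ≈ 10.286 mcg/mL.
Steady-state trough Cmin,ss = Cmax,ss·f ≈ 10.286 × 0.125 ≈ 1.286 mcg/mL.
Trough 1.3 mcg/mL vs MEC 1 mcg/mL: adequate.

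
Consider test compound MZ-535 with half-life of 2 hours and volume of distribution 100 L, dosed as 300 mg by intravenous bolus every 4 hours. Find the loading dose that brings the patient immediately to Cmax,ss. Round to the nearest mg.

400 mg

f = (1/2)^(4/2) ≈ 0.250000; accumulation ratio R = 1/(1−f) ≈ 1.33333.
Loading dose to hit Cmax,ss on first dose: D_load = D_maint·R ≈ 300 × 1.33333 ≈ 400.00 mg.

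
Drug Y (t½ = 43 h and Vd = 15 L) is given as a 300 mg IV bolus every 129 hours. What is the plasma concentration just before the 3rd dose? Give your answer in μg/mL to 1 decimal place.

f = (1/2)^(τ/t½) = (1/2)^(129/43) ≈ 0.1250.
C₀ = D/Vd = 300/15 ≈ 20.000 μg/mL.
Before the 3rd dose, 2 doses have been given. Superposition: Cmin = C₀·(f + f²).
≈ 20.000 × (0.1250 + 0.0156) ≈ 20.000 × 0.1406 ≈ 2.812 μg/mL.

2.8 μg/mL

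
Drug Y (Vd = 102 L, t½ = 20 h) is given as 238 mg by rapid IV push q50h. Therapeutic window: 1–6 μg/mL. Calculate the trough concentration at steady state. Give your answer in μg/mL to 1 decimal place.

k = ln2/t½ = ln2/20 ≈ 0.034657 h⁻¹; fraction remaining f = e^(−kτ) = e^(−0.034657×50) ≈ 0.1768.
Accumulation ratio R = 1/(1 − f) ≈ 1/0.8232 ≈ 1.2148.
Each bolus raises the concentration by D/Vd = 238/102 ≈ 2.333 μg/mL.
Steady-state peak Cmax,ss = C₀·R ≈ 2.333 × 1.2148 ≈ 2.834 μg/mL.
Steady-state trough Cmin,ss = Cmax,ss·f ≈ 2.834 × 0.1768 ≈ 0.501 μg/mL.
Trough 0.5 μg/mL vs MEC 1 μg/mL: subtherapeutic.

0.5 μg/mL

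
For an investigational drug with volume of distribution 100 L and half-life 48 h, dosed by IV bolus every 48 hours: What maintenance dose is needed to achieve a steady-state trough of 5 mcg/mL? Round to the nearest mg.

500 mg

τ/t½ = 48/48 ≈ 1, so f = (1/2)^(48/48) ≈ 0.500000.
Cmin,ss = (D/Vd)·f/(1−f), so D = Cmin,ss·Vd·(1−f)/f.
D = 5 × 100 × (1−f)/f ≈ 5 × 100 × 1.00000 ≈ 500.00 mg.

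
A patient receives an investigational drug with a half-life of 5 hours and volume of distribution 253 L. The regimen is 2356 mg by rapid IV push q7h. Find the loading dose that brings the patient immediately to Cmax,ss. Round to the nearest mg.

f = (1/2)^(7/5) ≈ 0.378929; accumulation ratio R = 1/(1−f) ≈ 1.61012.
Loading dose to hit Cmax,ss on first dose: D_load = D_maint·R ≈ 2356 × 1.61012 ≈ 3793.44 mg.

3793 mg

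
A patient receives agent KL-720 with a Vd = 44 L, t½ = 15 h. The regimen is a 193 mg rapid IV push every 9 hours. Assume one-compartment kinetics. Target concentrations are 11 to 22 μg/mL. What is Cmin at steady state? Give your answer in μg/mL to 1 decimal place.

k = ln2/t½ = ln2/15 ≈ 0.046210 h⁻¹; fraction remaining f = e^(−kτ) = e^(−0.046210×9) ≈ 0.6598.
At steady state, accumulation factor R = 1/(1 − e^(−kτ)) ≈ 2.9394.
Each bolus raises the concentration by D/Vd = 193/44 ≈ 4.386 μg/mL.
Steady-state peak Cmax,ss = C₀·R ≈ 4.386 × 2.9394 ≈ 12.892 μg/mL.
One interval later, Cmin,ss = Cmax,ss·e^(−kτ) ≈ 12.892 × 0.6598 ≈ 8.506 μg/mL.
Trough 8.5 μg/mL vs MEC 11 μg/mL: subtherapeutic.

8.5 μg/mL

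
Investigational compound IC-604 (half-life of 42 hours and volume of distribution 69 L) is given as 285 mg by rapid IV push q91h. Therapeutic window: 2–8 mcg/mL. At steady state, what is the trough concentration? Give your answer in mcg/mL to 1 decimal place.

1.2 mcg/mL

Over one 91-h interval, 91/42 ≈ 2.1667 half-lives elapse, leaving f ≈ 0.2227 of each dose.
Each bolus raises the concentration by D/Vd = 285/69 ≈ 4.130 mcg/mL.
Steady-state trough Cmin,ss = C₀·f/(1−f) ≈ 4.130 × 0.2227/0.7773 ≈ 1.183 mcg/mL.
Trough 1.2 mcg/mL vs MEC 2 mcg/mL: subtherapeutic.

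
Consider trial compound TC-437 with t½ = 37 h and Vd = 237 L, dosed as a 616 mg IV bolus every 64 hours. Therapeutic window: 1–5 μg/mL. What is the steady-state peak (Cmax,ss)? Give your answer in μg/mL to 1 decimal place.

3.7 μg/mL

Over one 64-h interval, 64/37 ≈ 1.7297 half-lives elapse, leaving f ≈ 0.3015 of each dose.
At steady state, accumulation factor R = 1/(1 − e^(−kτ)) ≈ 1.4316.
Single-dose peak C₀ = D/Vd = 616/237 ≈ 2.599 μg/mL.
Steady-state peak Cmax,ss = C₀·R ≈ 2.599 × 1.4316 ≈ 3.721 μg/mL.
Peak 3.7 μg/mL vs MTC 5 μg/mL: below toxic threshold.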